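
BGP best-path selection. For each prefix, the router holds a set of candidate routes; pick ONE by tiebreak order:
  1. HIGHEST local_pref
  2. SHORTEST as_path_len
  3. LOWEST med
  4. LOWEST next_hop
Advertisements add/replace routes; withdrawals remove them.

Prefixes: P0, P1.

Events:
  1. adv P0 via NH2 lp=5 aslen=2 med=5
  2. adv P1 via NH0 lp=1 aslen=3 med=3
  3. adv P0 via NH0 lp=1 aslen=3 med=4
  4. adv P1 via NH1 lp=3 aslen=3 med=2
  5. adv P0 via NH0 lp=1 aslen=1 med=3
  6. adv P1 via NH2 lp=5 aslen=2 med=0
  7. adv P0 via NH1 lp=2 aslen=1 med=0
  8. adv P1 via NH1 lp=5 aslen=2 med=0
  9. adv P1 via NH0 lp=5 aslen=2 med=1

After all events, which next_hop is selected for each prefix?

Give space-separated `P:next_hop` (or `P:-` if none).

Answer: P0:NH2 P1:NH1

Derivation:
Op 1: best P0=NH2 P1=-
Op 2: best P0=NH2 P1=NH0
Op 3: best P0=NH2 P1=NH0
Op 4: best P0=NH2 P1=NH1
Op 5: best P0=NH2 P1=NH1
Op 6: best P0=NH2 P1=NH2
Op 7: best P0=NH2 P1=NH2
Op 8: best P0=NH2 P1=NH1
Op 9: best P0=NH2 P1=NH1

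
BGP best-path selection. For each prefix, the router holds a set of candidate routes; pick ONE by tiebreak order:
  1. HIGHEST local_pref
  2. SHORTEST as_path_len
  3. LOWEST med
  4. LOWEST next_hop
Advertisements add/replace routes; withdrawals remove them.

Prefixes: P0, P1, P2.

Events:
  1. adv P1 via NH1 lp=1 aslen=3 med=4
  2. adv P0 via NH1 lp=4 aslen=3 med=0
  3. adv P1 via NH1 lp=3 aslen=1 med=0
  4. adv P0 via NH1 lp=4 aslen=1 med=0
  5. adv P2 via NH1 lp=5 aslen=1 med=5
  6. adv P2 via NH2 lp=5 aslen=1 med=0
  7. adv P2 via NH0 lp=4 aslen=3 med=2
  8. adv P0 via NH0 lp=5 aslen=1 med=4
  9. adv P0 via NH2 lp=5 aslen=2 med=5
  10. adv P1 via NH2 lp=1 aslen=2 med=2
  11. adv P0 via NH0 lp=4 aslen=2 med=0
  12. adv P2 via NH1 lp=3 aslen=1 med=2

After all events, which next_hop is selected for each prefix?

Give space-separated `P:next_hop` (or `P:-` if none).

Op 1: best P0=- P1=NH1 P2=-
Op 2: best P0=NH1 P1=NH1 P2=-
Op 3: best P0=NH1 P1=NH1 P2=-
Op 4: best P0=NH1 P1=NH1 P2=-
Op 5: best P0=NH1 P1=NH1 P2=NH1
Op 6: best P0=NH1 P1=NH1 P2=NH2
Op 7: best P0=NH1 P1=NH1 P2=NH2
Op 8: best P0=NH0 P1=NH1 P2=NH2
Op 9: best P0=NH0 P1=NH1 P2=NH2
Op 10: best P0=NH0 P1=NH1 P2=NH2
Op 11: best P0=NH2 P1=NH1 P2=NH2
Op 12: best P0=NH2 P1=NH1 P2=NH2

Answer: P0:NH2 P1:NH1 P2:NH2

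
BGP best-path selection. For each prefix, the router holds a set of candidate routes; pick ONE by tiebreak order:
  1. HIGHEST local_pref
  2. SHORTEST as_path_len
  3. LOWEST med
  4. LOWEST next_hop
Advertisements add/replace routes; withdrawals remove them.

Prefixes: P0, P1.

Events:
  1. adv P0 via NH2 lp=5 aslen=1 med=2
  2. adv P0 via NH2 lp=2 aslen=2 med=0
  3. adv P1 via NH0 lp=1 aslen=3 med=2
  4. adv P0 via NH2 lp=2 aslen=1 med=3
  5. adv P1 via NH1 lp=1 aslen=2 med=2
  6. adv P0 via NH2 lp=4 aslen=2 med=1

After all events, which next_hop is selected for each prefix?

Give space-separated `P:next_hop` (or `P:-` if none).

Answer: P0:NH2 P1:NH1

Derivation:
Op 1: best P0=NH2 P1=-
Op 2: best P0=NH2 P1=-
Op 3: best P0=NH2 P1=NH0
Op 4: best P0=NH2 P1=NH0
Op 5: best P0=NH2 P1=NH1
Op 6: best P0=NH2 P1=NH1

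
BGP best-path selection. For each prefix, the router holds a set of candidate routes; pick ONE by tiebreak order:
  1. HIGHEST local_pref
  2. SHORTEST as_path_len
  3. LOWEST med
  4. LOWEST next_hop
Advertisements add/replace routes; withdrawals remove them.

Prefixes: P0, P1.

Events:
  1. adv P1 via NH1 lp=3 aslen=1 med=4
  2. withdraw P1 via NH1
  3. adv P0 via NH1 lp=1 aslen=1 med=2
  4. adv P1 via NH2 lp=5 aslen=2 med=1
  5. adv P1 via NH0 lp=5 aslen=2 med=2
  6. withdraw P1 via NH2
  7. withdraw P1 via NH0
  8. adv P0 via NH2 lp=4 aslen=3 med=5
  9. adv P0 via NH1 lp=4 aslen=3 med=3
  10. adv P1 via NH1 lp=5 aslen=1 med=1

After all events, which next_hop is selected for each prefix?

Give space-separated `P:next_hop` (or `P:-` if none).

Op 1: best P0=- P1=NH1
Op 2: best P0=- P1=-
Op 3: best P0=NH1 P1=-
Op 4: best P0=NH1 P1=NH2
Op 5: best P0=NH1 P1=NH2
Op 6: best P0=NH1 P1=NH0
Op 7: best P0=NH1 P1=-
Op 8: best P0=NH2 P1=-
Op 9: best P0=NH1 P1=-
Op 10: best P0=NH1 P1=NH1

Answer: P0:NH1 P1:NH1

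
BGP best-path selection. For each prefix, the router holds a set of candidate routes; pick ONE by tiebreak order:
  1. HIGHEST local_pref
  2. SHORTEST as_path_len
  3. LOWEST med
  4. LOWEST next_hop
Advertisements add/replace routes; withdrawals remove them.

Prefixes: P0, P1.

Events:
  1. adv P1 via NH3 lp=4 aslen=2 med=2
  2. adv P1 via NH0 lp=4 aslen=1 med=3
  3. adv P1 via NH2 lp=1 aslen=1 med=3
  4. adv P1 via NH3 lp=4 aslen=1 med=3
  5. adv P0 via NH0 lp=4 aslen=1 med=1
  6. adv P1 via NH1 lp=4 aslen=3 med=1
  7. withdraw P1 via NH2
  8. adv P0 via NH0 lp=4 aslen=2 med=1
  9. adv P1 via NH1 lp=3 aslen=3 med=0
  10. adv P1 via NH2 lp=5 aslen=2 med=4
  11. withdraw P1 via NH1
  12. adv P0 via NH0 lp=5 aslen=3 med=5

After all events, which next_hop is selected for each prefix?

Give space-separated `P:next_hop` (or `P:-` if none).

Answer: P0:NH0 P1:NH2

Derivation:
Op 1: best P0=- P1=NH3
Op 2: best P0=- P1=NH0
Op 3: best P0=- P1=NH0
Op 4: best P0=- P1=NH0
Op 5: best P0=NH0 P1=NH0
Op 6: best P0=NH0 P1=NH0
Op 7: best P0=NH0 P1=NH0
Op 8: best P0=NH0 P1=NH0
Op 9: best P0=NH0 P1=NH0
Op 10: best P0=NH0 P1=NH2
Op 11: best P0=NH0 P1=NH2
Op 12: best P0=NH0 P1=NH2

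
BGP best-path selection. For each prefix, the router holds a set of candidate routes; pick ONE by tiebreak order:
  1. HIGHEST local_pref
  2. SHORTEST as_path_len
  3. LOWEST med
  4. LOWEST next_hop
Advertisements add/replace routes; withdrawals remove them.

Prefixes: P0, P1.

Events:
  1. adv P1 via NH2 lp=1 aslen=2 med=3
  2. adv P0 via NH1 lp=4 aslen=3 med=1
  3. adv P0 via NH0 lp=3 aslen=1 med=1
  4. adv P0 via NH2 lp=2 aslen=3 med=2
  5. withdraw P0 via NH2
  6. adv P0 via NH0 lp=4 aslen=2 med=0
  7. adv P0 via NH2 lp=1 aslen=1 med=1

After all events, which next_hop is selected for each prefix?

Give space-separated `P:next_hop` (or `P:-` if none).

Answer: P0:NH0 P1:NH2

Derivation:
Op 1: best P0=- P1=NH2
Op 2: best P0=NH1 P1=NH2
Op 3: best P0=NH1 P1=NH2
Op 4: best P0=NH1 P1=NH2
Op 5: best P0=NH1 P1=NH2
Op 6: best P0=NH0 P1=NH2
Op 7: best P0=NH0 P1=NH2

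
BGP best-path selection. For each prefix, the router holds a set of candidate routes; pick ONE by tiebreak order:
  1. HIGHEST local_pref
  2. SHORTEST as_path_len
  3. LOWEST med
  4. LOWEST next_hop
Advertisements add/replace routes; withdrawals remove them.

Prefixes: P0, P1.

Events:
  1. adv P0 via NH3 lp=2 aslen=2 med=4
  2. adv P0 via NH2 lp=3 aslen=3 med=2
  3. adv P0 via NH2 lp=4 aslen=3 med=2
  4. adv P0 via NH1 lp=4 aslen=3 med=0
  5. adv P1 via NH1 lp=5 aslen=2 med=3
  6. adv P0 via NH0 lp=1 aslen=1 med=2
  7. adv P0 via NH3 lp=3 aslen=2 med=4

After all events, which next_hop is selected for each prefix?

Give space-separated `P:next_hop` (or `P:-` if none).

Answer: P0:NH1 P1:NH1

Derivation:
Op 1: best P0=NH3 P1=-
Op 2: best P0=NH2 P1=-
Op 3: best P0=NH2 P1=-
Op 4: best P0=NH1 P1=-
Op 5: best P0=NH1 P1=NH1
Op 6: best P0=NH1 P1=NH1
Op 7: best P0=NH1 P1=NH1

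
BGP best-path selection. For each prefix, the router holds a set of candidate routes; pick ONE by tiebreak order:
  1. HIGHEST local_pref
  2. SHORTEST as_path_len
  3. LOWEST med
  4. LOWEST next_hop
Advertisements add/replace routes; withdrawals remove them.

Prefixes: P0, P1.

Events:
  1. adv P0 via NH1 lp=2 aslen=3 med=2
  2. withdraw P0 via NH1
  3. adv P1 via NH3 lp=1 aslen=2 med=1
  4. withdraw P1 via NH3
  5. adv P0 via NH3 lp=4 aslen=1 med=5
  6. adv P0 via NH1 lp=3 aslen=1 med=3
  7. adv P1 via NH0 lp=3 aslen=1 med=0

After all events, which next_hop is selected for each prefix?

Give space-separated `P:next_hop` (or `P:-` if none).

Op 1: best P0=NH1 P1=-
Op 2: best P0=- P1=-
Op 3: best P0=- P1=NH3
Op 4: best P0=- P1=-
Op 5: best P0=NH3 P1=-
Op 6: best P0=NH3 P1=-
Op 7: best P0=NH3 P1=NH0

Answer: P0:NH3 P1:NH0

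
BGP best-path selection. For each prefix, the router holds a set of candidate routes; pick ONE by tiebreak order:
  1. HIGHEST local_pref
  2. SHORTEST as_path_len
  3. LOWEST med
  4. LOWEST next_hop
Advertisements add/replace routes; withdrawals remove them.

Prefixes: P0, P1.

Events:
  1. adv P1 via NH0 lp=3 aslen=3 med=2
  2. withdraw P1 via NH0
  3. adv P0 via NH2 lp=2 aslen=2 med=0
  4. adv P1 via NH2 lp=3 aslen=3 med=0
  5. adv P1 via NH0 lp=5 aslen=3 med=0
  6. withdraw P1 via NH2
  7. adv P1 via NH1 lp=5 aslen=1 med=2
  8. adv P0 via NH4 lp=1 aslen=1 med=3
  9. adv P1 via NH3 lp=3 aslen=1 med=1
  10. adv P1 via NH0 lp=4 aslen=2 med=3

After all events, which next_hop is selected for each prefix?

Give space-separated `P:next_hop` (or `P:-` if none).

Answer: P0:NH2 P1:NH1

Derivation:
Op 1: best P0=- P1=NH0
Op 2: best P0=- P1=-
Op 3: best P0=NH2 P1=-
Op 4: best P0=NH2 P1=NH2
Op 5: best P0=NH2 P1=NH0
Op 6: best P0=NH2 P1=NH0
Op 7: best P0=NH2 P1=NH1
Op 8: best P0=NH2 P1=NH1
Op 9: best P0=NH2 P1=NH1
Op 10: best P0=NH2 P1=NH1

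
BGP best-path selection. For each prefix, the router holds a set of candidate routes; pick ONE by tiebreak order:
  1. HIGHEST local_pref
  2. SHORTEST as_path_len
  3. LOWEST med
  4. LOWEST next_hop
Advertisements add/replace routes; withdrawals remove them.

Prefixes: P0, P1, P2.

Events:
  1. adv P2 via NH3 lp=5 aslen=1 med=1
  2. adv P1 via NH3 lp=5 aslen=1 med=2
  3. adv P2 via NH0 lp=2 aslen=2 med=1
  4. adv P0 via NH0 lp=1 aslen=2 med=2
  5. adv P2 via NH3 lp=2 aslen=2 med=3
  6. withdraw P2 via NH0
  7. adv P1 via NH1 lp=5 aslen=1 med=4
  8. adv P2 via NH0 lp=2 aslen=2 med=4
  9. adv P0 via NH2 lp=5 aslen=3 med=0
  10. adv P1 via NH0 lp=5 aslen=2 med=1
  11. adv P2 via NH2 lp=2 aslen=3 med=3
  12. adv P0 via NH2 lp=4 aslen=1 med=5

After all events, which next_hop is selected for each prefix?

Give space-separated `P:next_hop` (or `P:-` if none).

Answer: P0:NH2 P1:NH3 P2:NH3

Derivation:
Op 1: best P0=- P1=- P2=NH3
Op 2: best P0=- P1=NH3 P2=NH3
Op 3: best P0=- P1=NH3 P2=NH3
Op 4: best P0=NH0 P1=NH3 P2=NH3
Op 5: best P0=NH0 P1=NH3 P2=NH0
Op 6: best P0=NH0 P1=NH3 P2=NH3
Op 7: best P0=NH0 P1=NH3 P2=NH3
Op 8: best P0=NH0 P1=NH3 P2=NH3
Op 9: best P0=NH2 P1=NH3 P2=NH3
Op 10: best P0=NH2 P1=NH3 P2=NH3
Op 11: best P0=NH2 P1=NH3 P2=NH3
Op 12: best P0=NH2 P1=NH3 P2=NH3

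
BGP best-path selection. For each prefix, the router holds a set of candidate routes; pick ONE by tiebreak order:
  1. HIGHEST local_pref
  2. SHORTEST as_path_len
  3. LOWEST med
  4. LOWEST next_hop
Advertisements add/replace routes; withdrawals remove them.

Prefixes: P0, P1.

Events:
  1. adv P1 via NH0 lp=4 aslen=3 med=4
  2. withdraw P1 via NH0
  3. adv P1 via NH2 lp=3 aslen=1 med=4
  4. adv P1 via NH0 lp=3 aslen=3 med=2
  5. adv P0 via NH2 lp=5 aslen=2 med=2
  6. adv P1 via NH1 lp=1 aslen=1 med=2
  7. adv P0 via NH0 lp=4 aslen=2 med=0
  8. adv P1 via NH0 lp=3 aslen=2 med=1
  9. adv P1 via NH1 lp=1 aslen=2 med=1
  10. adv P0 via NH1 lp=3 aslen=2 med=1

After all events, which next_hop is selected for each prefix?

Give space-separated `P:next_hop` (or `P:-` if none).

Op 1: best P0=- P1=NH0
Op 2: best P0=- P1=-
Op 3: best P0=- P1=NH2
Op 4: best P0=- P1=NH2
Op 5: best P0=NH2 P1=NH2
Op 6: best P0=NH2 P1=NH2
Op 7: best P0=NH2 P1=NH2
Op 8: best P0=NH2 P1=NH2
Op 9: best P0=NH2 P1=NH2
Op 10: best P0=NH2 P1=NH2

Answer: P0:NH2 P1:NH2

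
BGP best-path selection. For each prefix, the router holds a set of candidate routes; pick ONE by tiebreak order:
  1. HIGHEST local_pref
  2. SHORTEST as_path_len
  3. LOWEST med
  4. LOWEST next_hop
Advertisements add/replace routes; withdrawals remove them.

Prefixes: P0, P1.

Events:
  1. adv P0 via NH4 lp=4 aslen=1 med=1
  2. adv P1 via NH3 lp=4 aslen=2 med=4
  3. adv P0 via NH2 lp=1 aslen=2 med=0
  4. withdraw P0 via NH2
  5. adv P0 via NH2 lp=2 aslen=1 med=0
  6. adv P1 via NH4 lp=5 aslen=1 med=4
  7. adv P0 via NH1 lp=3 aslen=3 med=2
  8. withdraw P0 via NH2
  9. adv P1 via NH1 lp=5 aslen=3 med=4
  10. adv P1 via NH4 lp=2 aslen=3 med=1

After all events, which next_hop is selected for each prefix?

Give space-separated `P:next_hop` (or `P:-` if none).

Answer: P0:NH4 P1:NH1

Derivation:
Op 1: best P0=NH4 P1=-
Op 2: best P0=NH4 P1=NH3
Op 3: best P0=NH4 P1=NH3
Op 4: best P0=NH4 P1=NH3
Op 5: best P0=NH4 P1=NH3
Op 6: best P0=NH4 P1=NH4
Op 7: best P0=NH4 P1=NH4
Op 8: best P0=NH4 P1=NH4
Op 9: best P0=NH4 P1=NH4
Op 10: best P0=NH4 P1=NH1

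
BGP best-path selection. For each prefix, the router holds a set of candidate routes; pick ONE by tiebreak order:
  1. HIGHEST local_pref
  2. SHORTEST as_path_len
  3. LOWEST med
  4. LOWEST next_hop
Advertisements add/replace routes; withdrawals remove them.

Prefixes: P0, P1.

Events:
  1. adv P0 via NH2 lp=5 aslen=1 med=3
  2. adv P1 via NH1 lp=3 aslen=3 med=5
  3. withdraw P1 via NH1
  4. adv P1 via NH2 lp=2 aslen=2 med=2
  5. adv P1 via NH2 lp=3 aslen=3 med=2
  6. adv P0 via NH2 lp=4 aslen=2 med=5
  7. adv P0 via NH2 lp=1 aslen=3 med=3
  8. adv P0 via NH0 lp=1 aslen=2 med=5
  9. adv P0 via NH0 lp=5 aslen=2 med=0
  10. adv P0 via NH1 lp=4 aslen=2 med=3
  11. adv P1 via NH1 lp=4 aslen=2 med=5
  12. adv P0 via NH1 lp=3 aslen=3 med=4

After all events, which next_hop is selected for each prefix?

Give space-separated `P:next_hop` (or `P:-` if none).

Op 1: best P0=NH2 P1=-
Op 2: best P0=NH2 P1=NH1
Op 3: best P0=NH2 P1=-
Op 4: best P0=NH2 P1=NH2
Op 5: best P0=NH2 P1=NH2
Op 6: best P0=NH2 P1=NH2
Op 7: best P0=NH2 P1=NH2
Op 8: best P0=NH0 P1=NH2
Op 9: best P0=NH0 P1=NH2
Op 10: best P0=NH0 P1=NH2
Op 11: best P0=NH0 P1=NH1
Op 12: best P0=NH0 P1=NH1

Answer: P0:NH0 P1:NH1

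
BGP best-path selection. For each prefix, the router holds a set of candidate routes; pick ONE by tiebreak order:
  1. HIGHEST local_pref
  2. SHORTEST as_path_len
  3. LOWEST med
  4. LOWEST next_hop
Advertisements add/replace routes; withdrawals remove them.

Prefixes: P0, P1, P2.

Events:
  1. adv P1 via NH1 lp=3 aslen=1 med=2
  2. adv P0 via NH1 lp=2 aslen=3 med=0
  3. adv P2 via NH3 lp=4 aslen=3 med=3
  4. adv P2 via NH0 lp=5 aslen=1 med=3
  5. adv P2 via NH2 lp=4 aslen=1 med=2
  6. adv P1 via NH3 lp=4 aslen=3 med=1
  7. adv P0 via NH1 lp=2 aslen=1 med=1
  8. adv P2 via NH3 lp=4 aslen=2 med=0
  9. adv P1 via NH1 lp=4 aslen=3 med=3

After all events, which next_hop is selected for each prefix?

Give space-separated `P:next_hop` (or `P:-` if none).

Answer: P0:NH1 P1:NH3 P2:NH0

Derivation:
Op 1: best P0=- P1=NH1 P2=-
Op 2: best P0=NH1 P1=NH1 P2=-
Op 3: best P0=NH1 P1=NH1 P2=NH3
Op 4: best P0=NH1 P1=NH1 P2=NH0
Op 5: best P0=NH1 P1=NH1 P2=NH0
Op 6: best P0=NH1 P1=NH3 P2=NH0
Op 7: best P0=NH1 P1=NH3 P2=NH0
Op 8: best P0=NH1 P1=NH3 P2=NH0
Op 9: best P0=NH1 P1=NH3 P2=NH0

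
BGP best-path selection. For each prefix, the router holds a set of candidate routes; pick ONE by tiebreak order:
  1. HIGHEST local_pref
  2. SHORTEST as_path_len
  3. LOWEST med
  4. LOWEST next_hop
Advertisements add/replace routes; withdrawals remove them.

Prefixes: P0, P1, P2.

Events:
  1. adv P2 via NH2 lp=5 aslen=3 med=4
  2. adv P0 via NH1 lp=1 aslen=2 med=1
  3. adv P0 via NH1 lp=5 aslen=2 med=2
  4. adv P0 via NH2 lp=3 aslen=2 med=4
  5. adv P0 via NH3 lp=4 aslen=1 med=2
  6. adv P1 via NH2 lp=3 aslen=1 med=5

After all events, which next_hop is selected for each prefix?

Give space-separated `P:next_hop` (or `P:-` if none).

Op 1: best P0=- P1=- P2=NH2
Op 2: best P0=NH1 P1=- P2=NH2
Op 3: best P0=NH1 P1=- P2=NH2
Op 4: best P0=NH1 P1=- P2=NH2
Op 5: best P0=NH1 P1=- P2=NH2
Op 6: best P0=NH1 P1=NH2 P2=NH2

Answer: P0:NH1 P1:NH2 P2:NH2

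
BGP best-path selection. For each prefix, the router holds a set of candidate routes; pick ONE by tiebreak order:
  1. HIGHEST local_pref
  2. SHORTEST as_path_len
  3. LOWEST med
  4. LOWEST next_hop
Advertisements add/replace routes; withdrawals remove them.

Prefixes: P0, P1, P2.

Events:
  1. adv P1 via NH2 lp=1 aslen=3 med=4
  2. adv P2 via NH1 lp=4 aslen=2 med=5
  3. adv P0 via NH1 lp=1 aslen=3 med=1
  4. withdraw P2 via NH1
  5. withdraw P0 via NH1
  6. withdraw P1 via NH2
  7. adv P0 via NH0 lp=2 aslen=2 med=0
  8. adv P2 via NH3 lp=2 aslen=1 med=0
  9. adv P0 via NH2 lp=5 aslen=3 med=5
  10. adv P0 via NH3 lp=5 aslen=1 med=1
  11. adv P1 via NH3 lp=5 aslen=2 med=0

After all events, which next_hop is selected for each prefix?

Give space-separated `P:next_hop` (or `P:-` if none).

Answer: P0:NH3 P1:NH3 P2:NH3

Derivation:
Op 1: best P0=- P1=NH2 P2=-
Op 2: best P0=- P1=NH2 P2=NH1
Op 3: best P0=NH1 P1=NH2 P2=NH1
Op 4: best P0=NH1 P1=NH2 P2=-
Op 5: best P0=- P1=NH2 P2=-
Op 6: best P0=- P1=- P2=-
Op 7: best P0=NH0 P1=- P2=-
Op 8: best P0=NH0 P1=- P2=NH3
Op 9: best P0=NH2 P1=- P2=NH3
Op 10: best P0=NH3 P1=- P2=NH3
Op 11: best P0=NH3 P1=NH3 P2=NH3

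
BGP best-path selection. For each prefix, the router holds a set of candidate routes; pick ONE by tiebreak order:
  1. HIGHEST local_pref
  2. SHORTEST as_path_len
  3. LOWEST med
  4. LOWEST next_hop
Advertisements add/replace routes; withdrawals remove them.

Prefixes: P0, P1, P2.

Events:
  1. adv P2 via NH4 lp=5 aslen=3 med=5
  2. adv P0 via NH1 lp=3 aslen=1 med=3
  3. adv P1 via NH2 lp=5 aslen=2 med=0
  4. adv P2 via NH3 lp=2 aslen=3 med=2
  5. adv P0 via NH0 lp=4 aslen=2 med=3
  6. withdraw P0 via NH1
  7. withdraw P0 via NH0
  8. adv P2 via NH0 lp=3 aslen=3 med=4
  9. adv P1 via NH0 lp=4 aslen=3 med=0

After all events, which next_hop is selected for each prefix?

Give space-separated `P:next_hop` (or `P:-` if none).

Answer: P0:- P1:NH2 P2:NH4

Derivation:
Op 1: best P0=- P1=- P2=NH4
Op 2: best P0=NH1 P1=- P2=NH4
Op 3: best P0=NH1 P1=NH2 P2=NH4
Op 4: best P0=NH1 P1=NH2 P2=NH4
Op 5: best P0=NH0 P1=NH2 P2=NH4
Op 6: best P0=NH0 P1=NH2 P2=NH4
Op 7: best P0=- P1=NH2 P2=NH4
Op 8: best P0=- P1=NH2 P2=NH4
Op 9: best P0=- P1=NH2 P2=NH4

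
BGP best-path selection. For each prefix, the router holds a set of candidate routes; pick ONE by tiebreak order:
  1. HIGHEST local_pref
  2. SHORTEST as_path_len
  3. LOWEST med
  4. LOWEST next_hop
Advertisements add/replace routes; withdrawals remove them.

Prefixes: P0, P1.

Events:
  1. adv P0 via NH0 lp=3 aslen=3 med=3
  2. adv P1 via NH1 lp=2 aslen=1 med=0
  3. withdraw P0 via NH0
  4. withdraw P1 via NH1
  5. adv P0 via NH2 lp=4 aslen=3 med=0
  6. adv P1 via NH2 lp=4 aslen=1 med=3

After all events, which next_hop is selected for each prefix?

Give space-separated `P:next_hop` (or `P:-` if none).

Op 1: best P0=NH0 P1=-
Op 2: best P0=NH0 P1=NH1
Op 3: best P0=- P1=NH1
Op 4: best P0=- P1=-
Op 5: best P0=NH2 P1=-
Op 6: best P0=NH2 P1=NH2

Answer: P0:NH2 P1:NH2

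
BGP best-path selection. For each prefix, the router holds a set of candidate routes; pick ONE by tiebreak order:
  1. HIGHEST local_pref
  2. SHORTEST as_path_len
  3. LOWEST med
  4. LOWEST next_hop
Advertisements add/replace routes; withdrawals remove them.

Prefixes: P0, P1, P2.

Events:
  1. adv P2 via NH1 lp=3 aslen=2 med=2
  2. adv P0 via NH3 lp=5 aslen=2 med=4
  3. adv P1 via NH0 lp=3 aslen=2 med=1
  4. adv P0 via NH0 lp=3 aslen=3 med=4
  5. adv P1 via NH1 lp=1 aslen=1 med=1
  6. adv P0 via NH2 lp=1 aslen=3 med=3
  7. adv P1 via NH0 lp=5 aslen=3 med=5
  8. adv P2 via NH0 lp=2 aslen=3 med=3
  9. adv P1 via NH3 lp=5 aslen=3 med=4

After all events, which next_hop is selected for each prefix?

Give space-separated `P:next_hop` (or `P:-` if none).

Op 1: best P0=- P1=- P2=NH1
Op 2: best P0=NH3 P1=- P2=NH1
Op 3: best P0=NH3 P1=NH0 P2=NH1
Op 4: best P0=NH3 P1=NH0 P2=NH1
Op 5: best P0=NH3 P1=NH0 P2=NH1
Op 6: best P0=NH3 P1=NH0 P2=NH1
Op 7: best P0=NH3 P1=NH0 P2=NH1
Op 8: best P0=NH3 P1=NH0 P2=NH1
Op 9: best P0=NH3 P1=NH3 P2=NH1

Answer: P0:NH3 P1:NH3 P2:NH1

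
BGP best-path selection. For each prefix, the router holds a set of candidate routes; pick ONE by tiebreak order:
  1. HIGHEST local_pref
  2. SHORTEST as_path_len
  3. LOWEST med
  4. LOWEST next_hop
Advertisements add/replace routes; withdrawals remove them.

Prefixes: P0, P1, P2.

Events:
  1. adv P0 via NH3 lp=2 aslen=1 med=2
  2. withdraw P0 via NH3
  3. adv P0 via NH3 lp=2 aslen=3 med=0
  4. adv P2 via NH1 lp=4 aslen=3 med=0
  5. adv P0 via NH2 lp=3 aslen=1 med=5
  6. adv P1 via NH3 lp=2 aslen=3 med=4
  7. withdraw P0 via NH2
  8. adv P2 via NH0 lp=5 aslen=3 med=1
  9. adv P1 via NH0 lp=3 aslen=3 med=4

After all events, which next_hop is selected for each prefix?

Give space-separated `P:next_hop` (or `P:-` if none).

Op 1: best P0=NH3 P1=- P2=-
Op 2: best P0=- P1=- P2=-
Op 3: best P0=NH3 P1=- P2=-
Op 4: best P0=NH3 P1=- P2=NH1
Op 5: best P0=NH2 P1=- P2=NH1
Op 6: best P0=NH2 P1=NH3 P2=NH1
Op 7: best P0=NH3 P1=NH3 P2=NH1
Op 8: best P0=NH3 P1=NH3 P2=NH0
Op 9: best P0=NH3 P1=NH0 P2=NH0

Answer: P0:NH3 P1:NH0 P2:NH0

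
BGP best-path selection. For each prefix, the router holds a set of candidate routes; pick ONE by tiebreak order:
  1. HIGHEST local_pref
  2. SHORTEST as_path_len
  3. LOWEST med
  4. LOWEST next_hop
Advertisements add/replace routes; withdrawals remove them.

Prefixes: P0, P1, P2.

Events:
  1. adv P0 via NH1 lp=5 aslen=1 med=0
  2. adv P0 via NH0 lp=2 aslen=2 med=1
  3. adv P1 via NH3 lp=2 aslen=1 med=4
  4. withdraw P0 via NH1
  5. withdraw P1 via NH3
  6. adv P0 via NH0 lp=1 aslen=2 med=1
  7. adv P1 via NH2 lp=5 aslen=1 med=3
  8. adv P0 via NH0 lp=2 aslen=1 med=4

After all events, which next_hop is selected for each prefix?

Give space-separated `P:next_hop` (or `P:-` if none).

Op 1: best P0=NH1 P1=- P2=-
Op 2: best P0=NH1 P1=- P2=-
Op 3: best P0=NH1 P1=NH3 P2=-
Op 4: best P0=NH0 P1=NH3 P2=-
Op 5: best P0=NH0 P1=- P2=-
Op 6: best P0=NH0 P1=- P2=-
Op 7: best P0=NH0 P1=NH2 P2=-
Op 8: best P0=NH0 P1=NH2 P2=-

Answer: P0:NH0 P1:NH2 P2:-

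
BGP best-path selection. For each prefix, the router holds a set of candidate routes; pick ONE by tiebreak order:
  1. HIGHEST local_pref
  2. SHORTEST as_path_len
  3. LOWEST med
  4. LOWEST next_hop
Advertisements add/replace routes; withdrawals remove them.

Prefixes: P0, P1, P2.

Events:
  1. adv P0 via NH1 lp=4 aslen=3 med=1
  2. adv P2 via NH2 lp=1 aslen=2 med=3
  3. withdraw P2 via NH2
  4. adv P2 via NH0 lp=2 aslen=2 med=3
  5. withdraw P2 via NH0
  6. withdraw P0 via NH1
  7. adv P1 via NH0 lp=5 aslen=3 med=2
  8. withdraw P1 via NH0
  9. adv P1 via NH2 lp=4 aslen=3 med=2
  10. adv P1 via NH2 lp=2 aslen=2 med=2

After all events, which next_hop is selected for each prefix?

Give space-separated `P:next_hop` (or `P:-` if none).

Answer: P0:- P1:NH2 P2:-

Derivation:
Op 1: best P0=NH1 P1=- P2=-
Op 2: best P0=NH1 P1=- P2=NH2
Op 3: best P0=NH1 P1=- P2=-
Op 4: best P0=NH1 P1=- P2=NH0
Op 5: best P0=NH1 P1=- P2=-
Op 6: best P0=- P1=- P2=-
Op 7: best P0=- P1=NH0 P2=-
Op 8: best P0=- P1=- P2=-
Op 9: best P0=- P1=NH2 P2=-
Op 10: best P0=- P1=NH2 P2=-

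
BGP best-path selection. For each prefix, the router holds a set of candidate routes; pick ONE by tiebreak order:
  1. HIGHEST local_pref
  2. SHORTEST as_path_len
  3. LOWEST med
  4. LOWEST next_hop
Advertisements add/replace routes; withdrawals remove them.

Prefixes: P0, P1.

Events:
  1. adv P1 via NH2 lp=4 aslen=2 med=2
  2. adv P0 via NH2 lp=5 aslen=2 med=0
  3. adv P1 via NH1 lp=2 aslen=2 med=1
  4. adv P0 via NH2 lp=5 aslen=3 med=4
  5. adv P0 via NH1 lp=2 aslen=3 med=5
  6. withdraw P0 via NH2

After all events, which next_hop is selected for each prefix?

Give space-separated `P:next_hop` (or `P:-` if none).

Op 1: best P0=- P1=NH2
Op 2: best P0=NH2 P1=NH2
Op 3: best P0=NH2 P1=NH2
Op 4: best P0=NH2 P1=NH2
Op 5: best P0=NH2 P1=NH2
Op 6: best P0=NH1 P1=NH2

Answer: P0:NH1 P1:NH2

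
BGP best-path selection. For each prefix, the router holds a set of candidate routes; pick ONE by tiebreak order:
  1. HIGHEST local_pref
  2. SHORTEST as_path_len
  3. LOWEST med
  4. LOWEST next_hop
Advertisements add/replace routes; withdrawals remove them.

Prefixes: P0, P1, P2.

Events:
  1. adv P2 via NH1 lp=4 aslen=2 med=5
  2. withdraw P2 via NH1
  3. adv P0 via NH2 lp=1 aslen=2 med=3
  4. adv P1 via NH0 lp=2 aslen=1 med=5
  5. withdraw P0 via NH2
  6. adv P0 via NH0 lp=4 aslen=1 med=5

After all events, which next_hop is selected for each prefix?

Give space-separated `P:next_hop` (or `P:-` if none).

Op 1: best P0=- P1=- P2=NH1
Op 2: best P0=- P1=- P2=-
Op 3: best P0=NH2 P1=- P2=-
Op 4: best P0=NH2 P1=NH0 P2=-
Op 5: best P0=- P1=NH0 P2=-
Op 6: best P0=NH0 P1=NH0 P2=-

Answer: P0:NH0 P1:NH0 P2:-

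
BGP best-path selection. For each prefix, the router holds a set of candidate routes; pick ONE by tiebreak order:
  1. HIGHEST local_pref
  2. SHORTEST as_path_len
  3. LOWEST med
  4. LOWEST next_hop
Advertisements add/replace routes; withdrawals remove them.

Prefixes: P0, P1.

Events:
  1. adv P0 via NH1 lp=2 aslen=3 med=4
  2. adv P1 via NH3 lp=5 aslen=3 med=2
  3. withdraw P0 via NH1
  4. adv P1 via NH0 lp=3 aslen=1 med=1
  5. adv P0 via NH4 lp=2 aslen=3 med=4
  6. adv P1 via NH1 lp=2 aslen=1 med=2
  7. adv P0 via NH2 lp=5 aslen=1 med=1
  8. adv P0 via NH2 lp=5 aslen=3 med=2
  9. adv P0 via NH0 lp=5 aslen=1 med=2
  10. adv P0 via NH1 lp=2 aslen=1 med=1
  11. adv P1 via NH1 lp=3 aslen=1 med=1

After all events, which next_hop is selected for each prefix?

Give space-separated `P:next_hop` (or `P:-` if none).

Op 1: best P0=NH1 P1=-
Op 2: best P0=NH1 P1=NH3
Op 3: best P0=- P1=NH3
Op 4: best P0=- P1=NH3
Op 5: best P0=NH4 P1=NH3
Op 6: best P0=NH4 P1=NH3
Op 7: best P0=NH2 P1=NH3
Op 8: best P0=NH2 P1=NH3
Op 9: best P0=NH0 P1=NH3
Op 10: best P0=NH0 P1=NH3
Op 11: best P0=NH0 P1=NH3

Answer: P0:NH0 P1:NH3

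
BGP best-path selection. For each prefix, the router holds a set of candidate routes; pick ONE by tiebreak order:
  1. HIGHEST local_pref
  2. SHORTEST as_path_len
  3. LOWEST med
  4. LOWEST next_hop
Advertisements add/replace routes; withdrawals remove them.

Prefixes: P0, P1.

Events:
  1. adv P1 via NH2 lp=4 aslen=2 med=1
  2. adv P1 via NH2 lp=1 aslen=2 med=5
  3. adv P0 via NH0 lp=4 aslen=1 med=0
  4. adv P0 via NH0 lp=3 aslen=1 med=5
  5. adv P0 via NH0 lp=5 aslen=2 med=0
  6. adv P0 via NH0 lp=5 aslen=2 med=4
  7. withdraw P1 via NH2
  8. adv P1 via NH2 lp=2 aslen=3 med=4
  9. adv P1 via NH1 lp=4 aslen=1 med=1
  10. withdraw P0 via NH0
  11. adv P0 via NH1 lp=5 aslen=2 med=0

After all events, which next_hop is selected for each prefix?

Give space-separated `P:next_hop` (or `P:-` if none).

Answer: P0:NH1 P1:NH1

Derivation:
Op 1: best P0=- P1=NH2
Op 2: best P0=- P1=NH2
Op 3: best P0=NH0 P1=NH2
Op 4: best P0=NH0 P1=NH2
Op 5: best P0=NH0 P1=NH2
Op 6: best P0=NH0 P1=NH2
Op 7: best P0=NH0 P1=-
Op 8: best P0=NH0 P1=NH2
Op 9: best P0=NH0 P1=NH1
Op 10: best P0=- P1=NH1
Op 11: best P0=NH1 P1=NH1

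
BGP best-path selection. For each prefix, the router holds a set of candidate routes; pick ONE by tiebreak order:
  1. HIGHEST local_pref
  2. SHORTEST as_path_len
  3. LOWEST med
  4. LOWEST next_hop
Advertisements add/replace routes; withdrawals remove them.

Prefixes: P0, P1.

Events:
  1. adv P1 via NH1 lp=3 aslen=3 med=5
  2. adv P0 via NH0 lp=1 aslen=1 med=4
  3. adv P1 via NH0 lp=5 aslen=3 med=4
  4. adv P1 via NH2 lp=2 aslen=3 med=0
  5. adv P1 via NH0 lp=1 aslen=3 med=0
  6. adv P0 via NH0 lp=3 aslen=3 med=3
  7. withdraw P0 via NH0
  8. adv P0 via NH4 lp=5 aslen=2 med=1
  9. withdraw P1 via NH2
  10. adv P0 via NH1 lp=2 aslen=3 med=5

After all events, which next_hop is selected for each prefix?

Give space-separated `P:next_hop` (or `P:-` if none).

Answer: P0:NH4 P1:NH1

Derivation:
Op 1: best P0=- P1=NH1
Op 2: best P0=NH0 P1=NH1
Op 3: best P0=NH0 P1=NH0
Op 4: best P0=NH0 P1=NH0
Op 5: best P0=NH0 P1=NH1
Op 6: best P0=NH0 P1=NH1
Op 7: best P0=- P1=NH1
Op 8: best P0=NH4 P1=NH1
Op 9: best P0=NH4 P1=NH1
Op 10: best P0=NH4 P1=NH1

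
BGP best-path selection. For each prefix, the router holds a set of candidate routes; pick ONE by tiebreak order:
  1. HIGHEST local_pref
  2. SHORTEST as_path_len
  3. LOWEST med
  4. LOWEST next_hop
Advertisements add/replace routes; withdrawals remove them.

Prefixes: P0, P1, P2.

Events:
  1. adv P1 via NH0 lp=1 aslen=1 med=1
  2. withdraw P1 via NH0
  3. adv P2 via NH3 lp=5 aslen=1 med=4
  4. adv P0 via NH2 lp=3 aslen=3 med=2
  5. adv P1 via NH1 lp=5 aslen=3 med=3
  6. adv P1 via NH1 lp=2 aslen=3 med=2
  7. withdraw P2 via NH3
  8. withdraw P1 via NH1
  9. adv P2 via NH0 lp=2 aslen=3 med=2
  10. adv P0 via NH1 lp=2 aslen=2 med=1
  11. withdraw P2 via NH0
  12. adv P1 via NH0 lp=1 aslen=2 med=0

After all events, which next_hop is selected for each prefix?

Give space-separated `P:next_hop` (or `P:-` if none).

Answer: P0:NH2 P1:NH0 P2:-

Derivation:
Op 1: best P0=- P1=NH0 P2=-
Op 2: best P0=- P1=- P2=-
Op 3: best P0=- P1=- P2=NH3
Op 4: best P0=NH2 P1=- P2=NH3
Op 5: best P0=NH2 P1=NH1 P2=NH3
Op 6: best P0=NH2 P1=NH1 P2=NH3
Op 7: best P0=NH2 P1=NH1 P2=-
Op 8: best P0=NH2 P1=- P2=-
Op 9: best P0=NH2 P1=- P2=NH0
Op 10: best P0=NH2 P1=- P2=NH0
Op 11: best P0=NH2 P1=- P2=-
Op 12: best P0=NH2 P1=NH0 P2=-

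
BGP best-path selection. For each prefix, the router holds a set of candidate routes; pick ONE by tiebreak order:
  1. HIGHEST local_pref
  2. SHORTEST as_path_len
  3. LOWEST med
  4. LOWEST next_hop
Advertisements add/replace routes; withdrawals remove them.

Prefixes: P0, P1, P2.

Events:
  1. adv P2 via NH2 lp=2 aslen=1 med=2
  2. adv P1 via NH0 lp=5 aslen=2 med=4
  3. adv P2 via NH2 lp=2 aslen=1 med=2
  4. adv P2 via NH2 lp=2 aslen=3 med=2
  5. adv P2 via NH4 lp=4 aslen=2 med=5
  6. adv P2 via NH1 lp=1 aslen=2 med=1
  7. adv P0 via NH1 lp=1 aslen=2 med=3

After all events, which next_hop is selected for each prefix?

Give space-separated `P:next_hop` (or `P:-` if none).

Op 1: best P0=- P1=- P2=NH2
Op 2: best P0=- P1=NH0 P2=NH2
Op 3: best P0=- P1=NH0 P2=NH2
Op 4: best P0=- P1=NH0 P2=NH2
Op 5: best P0=- P1=NH0 P2=NH4
Op 6: best P0=- P1=NH0 P2=NH4
Op 7: best P0=NH1 P1=NH0 P2=NH4

Answer: P0:NH1 P1:NH0 P2:NH4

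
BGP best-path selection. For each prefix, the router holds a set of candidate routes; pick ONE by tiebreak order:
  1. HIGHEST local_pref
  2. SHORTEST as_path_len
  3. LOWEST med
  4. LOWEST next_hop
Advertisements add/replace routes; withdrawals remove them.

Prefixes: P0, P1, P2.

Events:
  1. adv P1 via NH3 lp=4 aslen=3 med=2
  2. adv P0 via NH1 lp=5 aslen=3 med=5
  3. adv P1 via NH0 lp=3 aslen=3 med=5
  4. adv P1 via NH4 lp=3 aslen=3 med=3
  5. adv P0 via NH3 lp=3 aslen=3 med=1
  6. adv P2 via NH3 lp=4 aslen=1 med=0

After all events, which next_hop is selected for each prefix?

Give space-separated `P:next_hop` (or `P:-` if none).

Answer: P0:NH1 P1:NH3 P2:NH3

Derivation:
Op 1: best P0=- P1=NH3 P2=-
Op 2: best P0=NH1 P1=NH3 P2=-
Op 3: best P0=NH1 P1=NH3 P2=-
Op 4: best P0=NH1 P1=NH3 P2=-
Op 5: best P0=NH1 P1=NH3 P2=-
Op 6: best P0=NH1 P1=NH3 P2=NH3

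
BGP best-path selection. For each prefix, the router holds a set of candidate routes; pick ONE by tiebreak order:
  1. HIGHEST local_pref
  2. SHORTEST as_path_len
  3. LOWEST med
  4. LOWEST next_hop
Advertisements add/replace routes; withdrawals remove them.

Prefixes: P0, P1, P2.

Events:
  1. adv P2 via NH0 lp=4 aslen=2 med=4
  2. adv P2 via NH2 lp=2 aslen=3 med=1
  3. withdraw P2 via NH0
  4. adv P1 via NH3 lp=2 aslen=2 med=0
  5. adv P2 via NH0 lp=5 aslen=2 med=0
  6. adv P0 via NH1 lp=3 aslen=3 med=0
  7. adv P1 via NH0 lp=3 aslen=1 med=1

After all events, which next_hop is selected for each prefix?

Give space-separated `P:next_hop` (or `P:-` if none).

Answer: P0:NH1 P1:NH0 P2:NH0

Derivation:
Op 1: best P0=- P1=- P2=NH0
Op 2: best P0=- P1=- P2=NH0
Op 3: best P0=- P1=- P2=NH2
Op 4: best P0=- P1=NH3 P2=NH2
Op 5: best P0=- P1=NH3 P2=NH0
Op 6: best P0=NH1 P1=NH3 P2=NH0
Op 7: best P0=NH1 P1=NH0 P2=NH0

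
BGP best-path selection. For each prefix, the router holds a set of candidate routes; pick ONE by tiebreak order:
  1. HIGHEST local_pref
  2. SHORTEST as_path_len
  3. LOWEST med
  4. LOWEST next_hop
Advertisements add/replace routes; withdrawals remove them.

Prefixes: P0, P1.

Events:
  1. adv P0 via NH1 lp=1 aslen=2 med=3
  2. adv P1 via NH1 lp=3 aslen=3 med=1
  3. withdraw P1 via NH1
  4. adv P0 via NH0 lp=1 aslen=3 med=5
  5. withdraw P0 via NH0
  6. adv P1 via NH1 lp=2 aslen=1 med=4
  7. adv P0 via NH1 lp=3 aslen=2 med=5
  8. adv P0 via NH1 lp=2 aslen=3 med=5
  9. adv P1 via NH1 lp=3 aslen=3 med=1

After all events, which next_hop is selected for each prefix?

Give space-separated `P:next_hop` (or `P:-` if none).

Answer: P0:NH1 P1:NH1

Derivation:
Op 1: best P0=NH1 P1=-
Op 2: best P0=NH1 P1=NH1
Op 3: best P0=NH1 P1=-
Op 4: best P0=NH1 P1=-
Op 5: best P0=NH1 P1=-
Op 6: best P0=NH1 P1=NH1
Op 7: best P0=NH1 P1=NH1
Op 8: best P0=NH1 P1=NH1
Op 9: best P0=NH1 P1=NH1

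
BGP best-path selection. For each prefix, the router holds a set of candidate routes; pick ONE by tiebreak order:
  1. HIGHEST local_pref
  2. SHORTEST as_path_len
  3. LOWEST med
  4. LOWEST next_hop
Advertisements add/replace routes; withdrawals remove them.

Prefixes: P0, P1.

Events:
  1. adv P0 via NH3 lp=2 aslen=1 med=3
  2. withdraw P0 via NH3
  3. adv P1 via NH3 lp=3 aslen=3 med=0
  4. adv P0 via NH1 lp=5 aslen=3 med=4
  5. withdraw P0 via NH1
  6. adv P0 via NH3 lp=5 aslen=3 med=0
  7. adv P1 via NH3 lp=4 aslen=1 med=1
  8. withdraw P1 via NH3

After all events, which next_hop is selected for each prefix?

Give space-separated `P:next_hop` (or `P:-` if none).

Op 1: best P0=NH3 P1=-
Op 2: best P0=- P1=-
Op 3: best P0=- P1=NH3
Op 4: best P0=NH1 P1=NH3
Op 5: best P0=- P1=NH3
Op 6: best P0=NH3 P1=NH3
Op 7: best P0=NH3 P1=NH3
Op 8: best P0=NH3 P1=-

Answer: P0:NH3 P1:-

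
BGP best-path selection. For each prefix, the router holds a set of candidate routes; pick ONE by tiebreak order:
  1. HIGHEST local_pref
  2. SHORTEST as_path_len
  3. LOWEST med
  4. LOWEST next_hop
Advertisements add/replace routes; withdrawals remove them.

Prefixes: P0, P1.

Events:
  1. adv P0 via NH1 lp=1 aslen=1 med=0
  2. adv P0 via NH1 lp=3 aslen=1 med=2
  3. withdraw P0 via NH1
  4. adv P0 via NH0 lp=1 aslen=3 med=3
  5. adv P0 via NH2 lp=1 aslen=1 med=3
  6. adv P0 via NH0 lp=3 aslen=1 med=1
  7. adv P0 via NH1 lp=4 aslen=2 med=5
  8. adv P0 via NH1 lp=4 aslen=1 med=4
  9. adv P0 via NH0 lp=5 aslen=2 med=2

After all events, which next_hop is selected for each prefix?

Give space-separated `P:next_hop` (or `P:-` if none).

Op 1: best P0=NH1 P1=-
Op 2: best P0=NH1 P1=-
Op 3: best P0=- P1=-
Op 4: best P0=NH0 P1=-
Op 5: best P0=NH2 P1=-
Op 6: best P0=NH0 P1=-
Op 7: best P0=NH1 P1=-
Op 8: best P0=NH1 P1=-
Op 9: best P0=NH0 P1=-

Answer: P0:NH0 P1:-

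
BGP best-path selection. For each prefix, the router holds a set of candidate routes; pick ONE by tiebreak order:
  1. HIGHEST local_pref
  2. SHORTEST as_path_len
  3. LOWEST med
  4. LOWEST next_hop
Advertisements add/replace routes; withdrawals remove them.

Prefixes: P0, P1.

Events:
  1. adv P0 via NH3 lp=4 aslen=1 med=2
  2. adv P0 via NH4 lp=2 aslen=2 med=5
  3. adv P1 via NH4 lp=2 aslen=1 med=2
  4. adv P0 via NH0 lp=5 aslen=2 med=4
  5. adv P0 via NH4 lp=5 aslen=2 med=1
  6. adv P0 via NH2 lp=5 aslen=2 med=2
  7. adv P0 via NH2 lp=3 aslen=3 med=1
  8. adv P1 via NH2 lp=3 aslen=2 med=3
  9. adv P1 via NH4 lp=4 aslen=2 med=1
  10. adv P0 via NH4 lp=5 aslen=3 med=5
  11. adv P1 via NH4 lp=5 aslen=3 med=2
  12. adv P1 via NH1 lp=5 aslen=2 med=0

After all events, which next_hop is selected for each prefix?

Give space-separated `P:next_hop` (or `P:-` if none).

Op 1: best P0=NH3 P1=-
Op 2: best P0=NH3 P1=-
Op 3: best P0=NH3 P1=NH4
Op 4: best P0=NH0 P1=NH4
Op 5: best P0=NH4 P1=NH4
Op 6: best P0=NH4 P1=NH4
Op 7: best P0=NH4 P1=NH4
Op 8: best P0=NH4 P1=NH2
Op 9: best P0=NH4 P1=NH4
Op 10: best P0=NH0 P1=NH4
Op 11: best P0=NH0 P1=NH4
Op 12: best P0=NH0 P1=NH1

Answer: P0:NH0 P1:NH1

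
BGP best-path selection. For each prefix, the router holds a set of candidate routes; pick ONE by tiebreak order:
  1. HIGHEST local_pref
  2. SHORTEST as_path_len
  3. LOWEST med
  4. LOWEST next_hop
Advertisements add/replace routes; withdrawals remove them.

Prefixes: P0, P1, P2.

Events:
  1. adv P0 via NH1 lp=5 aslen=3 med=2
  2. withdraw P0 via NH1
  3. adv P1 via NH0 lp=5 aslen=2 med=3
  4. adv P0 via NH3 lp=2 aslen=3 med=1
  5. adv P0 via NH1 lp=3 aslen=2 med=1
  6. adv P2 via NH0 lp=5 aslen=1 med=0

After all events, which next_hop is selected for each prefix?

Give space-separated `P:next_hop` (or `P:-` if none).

Op 1: best P0=NH1 P1=- P2=-
Op 2: best P0=- P1=- P2=-
Op 3: best P0=- P1=NH0 P2=-
Op 4: best P0=NH3 P1=NH0 P2=-
Op 5: best P0=NH1 P1=NH0 P2=-
Op 6: best P0=NH1 P1=NH0 P2=NH0

Answer: P0:NH1 P1:NH0 P2:NH0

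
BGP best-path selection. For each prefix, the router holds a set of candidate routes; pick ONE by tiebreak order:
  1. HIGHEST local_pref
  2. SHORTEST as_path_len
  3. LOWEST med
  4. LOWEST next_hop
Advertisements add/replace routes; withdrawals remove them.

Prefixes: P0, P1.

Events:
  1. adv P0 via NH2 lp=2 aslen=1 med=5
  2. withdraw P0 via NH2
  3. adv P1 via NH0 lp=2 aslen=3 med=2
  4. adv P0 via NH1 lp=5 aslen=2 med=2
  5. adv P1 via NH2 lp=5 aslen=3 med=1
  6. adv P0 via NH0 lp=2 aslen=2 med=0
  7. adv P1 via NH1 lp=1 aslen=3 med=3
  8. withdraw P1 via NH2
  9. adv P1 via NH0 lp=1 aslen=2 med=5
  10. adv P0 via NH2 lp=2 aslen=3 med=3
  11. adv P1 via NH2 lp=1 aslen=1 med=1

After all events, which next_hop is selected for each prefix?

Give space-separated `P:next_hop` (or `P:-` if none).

Op 1: best P0=NH2 P1=-
Op 2: best P0=- P1=-
Op 3: best P0=- P1=NH0
Op 4: best P0=NH1 P1=NH0
Op 5: best P0=NH1 P1=NH2
Op 6: best P0=NH1 P1=NH2
Op 7: best P0=NH1 P1=NH2
Op 8: best P0=NH1 P1=NH0
Op 9: best P0=NH1 P1=NH0
Op 10: best P0=NH1 P1=NH0
Op 11: best P0=NH1 P1=NH2

Answer: P0:NH1 P1:NH2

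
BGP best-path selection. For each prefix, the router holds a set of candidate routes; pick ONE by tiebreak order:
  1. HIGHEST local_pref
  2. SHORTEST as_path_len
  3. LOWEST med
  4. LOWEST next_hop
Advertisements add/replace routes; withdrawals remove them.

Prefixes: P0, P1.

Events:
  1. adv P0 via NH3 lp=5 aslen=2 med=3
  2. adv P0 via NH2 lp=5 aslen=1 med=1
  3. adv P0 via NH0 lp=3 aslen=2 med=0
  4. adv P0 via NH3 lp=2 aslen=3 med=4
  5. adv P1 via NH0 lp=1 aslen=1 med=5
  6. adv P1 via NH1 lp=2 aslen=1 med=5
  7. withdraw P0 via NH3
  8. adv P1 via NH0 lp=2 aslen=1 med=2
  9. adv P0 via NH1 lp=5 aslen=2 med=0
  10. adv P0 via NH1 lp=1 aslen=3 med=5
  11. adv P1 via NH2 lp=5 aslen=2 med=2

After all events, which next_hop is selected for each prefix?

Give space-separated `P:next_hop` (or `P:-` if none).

Answer: P0:NH2 P1:NH2

Derivation:
Op 1: best P0=NH3 P1=-
Op 2: best P0=NH2 P1=-
Op 3: best P0=NH2 P1=-
Op 4: best P0=NH2 P1=-
Op 5: best P0=NH2 P1=NH0
Op 6: best P0=NH2 P1=NH1
Op 7: best P0=NH2 P1=NH1
Op 8: best P0=NH2 P1=NH0
Op 9: best P0=NH2 P1=NH0
Op 10: best P0=NH2 P1=NH0
Op 11: best P0=NH2 P1=NH2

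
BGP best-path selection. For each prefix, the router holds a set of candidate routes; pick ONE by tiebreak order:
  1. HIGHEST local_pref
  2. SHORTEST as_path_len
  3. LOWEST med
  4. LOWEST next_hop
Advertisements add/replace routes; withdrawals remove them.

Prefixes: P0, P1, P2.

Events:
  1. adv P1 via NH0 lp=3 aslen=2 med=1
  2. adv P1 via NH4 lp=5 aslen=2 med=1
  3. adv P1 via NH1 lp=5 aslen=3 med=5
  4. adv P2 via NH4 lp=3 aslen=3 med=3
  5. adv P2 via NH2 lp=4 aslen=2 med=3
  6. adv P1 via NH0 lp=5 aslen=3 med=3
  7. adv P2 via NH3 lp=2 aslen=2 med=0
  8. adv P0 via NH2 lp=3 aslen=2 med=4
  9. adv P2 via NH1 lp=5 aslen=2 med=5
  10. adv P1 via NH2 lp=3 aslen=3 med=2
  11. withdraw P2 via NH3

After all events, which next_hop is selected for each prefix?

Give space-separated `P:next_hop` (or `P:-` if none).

Answer: P0:NH2 P1:NH4 P2:NH1

Derivation:
Op 1: best P0=- P1=NH0 P2=-
Op 2: best P0=- P1=NH4 P2=-
Op 3: best P0=- P1=NH4 P2=-
Op 4: best P0=- P1=NH4 P2=NH4
Op 5: best P0=- P1=NH4 P2=NH2
Op 6: best P0=- P1=NH4 P2=NH2
Op 7: best P0=- P1=NH4 P2=NH2
Op 8: best P0=NH2 P1=NH4 P2=NH2
Op 9: best P0=NH2 P1=NH4 P2=NH1
Op 10: best P0=NH2 P1=NH4 P2=NH1
Op 11: best P0=NH2 P1=NH4 P2=NH1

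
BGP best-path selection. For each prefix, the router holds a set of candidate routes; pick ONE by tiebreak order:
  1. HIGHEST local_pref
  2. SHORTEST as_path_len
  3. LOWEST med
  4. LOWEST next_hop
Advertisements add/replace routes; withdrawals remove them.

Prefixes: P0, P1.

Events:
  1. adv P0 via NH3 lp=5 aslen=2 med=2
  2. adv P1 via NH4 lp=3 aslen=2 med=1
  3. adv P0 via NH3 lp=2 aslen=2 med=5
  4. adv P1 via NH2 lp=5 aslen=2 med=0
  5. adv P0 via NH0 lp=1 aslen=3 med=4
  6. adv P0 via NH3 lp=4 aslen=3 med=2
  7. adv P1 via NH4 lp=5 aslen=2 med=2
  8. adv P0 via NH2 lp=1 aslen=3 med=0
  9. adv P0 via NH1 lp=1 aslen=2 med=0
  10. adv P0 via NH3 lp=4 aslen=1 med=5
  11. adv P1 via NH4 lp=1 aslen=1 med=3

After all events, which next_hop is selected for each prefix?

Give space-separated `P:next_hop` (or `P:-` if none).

Answer: P0:NH3 P1:NH2

Derivation:
Op 1: best P0=NH3 P1=-
Op 2: best P0=NH3 P1=NH4
Op 3: best P0=NH3 P1=NH4
Op 4: best P0=NH3 P1=NH2
Op 5: best P0=NH3 P1=NH2
Op 6: best P0=NH3 P1=NH2
Op 7: best P0=NH3 P1=NH2
Op 8: best P0=NH3 P1=NH2
Op 9: best P0=NH3 P1=NH2
Op 10: best P0=NH3 P1=NH2
Op 11: best P0=NH3 P1=NH2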